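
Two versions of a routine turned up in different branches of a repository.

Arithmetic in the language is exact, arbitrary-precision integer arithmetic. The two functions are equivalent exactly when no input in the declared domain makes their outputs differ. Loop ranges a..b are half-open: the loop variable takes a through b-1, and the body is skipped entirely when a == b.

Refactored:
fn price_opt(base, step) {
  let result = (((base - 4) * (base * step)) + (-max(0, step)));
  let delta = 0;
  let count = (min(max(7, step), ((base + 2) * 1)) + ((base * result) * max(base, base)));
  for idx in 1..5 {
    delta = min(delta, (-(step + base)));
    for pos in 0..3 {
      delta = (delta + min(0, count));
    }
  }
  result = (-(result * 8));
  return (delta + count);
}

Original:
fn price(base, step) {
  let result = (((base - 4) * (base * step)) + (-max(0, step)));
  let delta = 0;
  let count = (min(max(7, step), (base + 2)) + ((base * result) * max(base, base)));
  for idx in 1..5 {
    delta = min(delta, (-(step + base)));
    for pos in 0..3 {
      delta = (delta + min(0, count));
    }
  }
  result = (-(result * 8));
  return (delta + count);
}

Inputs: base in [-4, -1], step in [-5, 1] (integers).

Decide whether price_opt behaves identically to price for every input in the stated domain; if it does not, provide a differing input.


Equivalent — the differences include constant usage differs, and arithmetic usage differs, yet no declared input distinguishes the two.
Tracing base=-2, step=-2: price: result := -24 | delta := 0 | count := -96 | iter idx=1: | delta := 0 | iter pos=0: | delta := -96 | iter pos=1: | delta := -192 | iter pos=2: | delta := -288 | iter idx=2: | delta := -288 | iter pos=0: | delta := -384 | iter pos=1: | delta := -480 | iter pos=2: | delta := -576 | iter idx=3: | delta := -576 | iter pos=0: | delta := -672 | iter pos=1: | delta := -768 | iter pos=2: | delta := -864 | iter idx=4: | delta := -864 | iter pos=0: | delta := -960 | iter pos=1: | delta := -1056 | iter pos=2: | delta := -1152 | result := 192 | result -1248 | price_opt: result := -24 | delta := 0 | count := -96 | iter idx=1: | delta := 0 | iter pos=0: | delta := -96 | iter pos=1: | delta := -192 | iter pos=2: | delta := -288 | iter idx=2: | delta := -288 | iter pos=0: | delta := -384 | iter pos=1: | delta := -480 | iter pos=2: | delta := -576 | iter idx=3: | delta := -576 | iter pos=0: | delta := -672 | iter pos=1: | delta := -768 | iter pos=2: | delta := -864 | iter idx=4: | delta := -864 | iter pos=0: | delta := -960 | iter pos=1: | delta := -1056 | iter pos=2: | delta := -1152 | result := 192 | result -1248 — matching result -1248.
Checked all 28 inputs in the declared domain: the outputs agree on every one.
verdict: equivalent


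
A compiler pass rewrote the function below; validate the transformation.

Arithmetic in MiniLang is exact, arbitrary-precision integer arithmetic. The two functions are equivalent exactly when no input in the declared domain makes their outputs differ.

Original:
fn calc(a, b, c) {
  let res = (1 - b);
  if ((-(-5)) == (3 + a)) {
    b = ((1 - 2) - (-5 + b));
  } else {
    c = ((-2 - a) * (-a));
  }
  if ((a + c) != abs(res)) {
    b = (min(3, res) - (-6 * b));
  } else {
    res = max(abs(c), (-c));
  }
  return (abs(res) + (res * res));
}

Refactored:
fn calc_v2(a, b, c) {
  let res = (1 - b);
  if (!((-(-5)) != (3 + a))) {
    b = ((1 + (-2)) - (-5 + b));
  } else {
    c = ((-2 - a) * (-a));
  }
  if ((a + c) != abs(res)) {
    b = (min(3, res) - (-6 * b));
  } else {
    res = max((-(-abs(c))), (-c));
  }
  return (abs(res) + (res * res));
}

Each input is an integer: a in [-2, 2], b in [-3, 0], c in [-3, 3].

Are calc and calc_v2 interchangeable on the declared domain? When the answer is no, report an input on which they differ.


Although boolean connective usage differs, plus arithmetic usage differs, plus comparison usage differs, 140/140 inputs agree.
verdict: equivalent


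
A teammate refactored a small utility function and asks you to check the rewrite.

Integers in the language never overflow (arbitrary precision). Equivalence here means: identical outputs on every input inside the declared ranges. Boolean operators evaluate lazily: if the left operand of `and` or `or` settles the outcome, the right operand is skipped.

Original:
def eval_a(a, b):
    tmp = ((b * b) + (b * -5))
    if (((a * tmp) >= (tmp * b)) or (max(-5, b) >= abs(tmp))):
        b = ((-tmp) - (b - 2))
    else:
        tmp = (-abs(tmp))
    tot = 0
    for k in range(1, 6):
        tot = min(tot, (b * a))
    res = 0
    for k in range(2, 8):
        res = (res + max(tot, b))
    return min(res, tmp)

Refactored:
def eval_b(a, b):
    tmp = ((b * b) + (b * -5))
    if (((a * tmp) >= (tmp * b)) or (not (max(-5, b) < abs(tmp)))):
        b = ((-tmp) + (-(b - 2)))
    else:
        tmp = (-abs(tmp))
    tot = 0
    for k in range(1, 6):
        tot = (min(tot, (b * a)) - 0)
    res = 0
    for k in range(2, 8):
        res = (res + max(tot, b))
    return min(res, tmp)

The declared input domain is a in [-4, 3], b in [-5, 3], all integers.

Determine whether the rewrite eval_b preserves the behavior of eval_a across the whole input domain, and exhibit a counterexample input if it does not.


Equivalent — the differences include arithmetic usage differs; and boolean connective usage differs; and constant usage differs; and comparison usage differs, yet no declared input distinguishes the two.
Spot check at a=3, b=-2 — eval_a: tmp := 14 | (((a * tmp) >= (tmp * b)) or (max(-5, b) >= abs(tmp))): true | b := -10 | tot := 0 | iter k=1: | tot := -30 | iter k=2: | tot := -30 | iter k=3: | tot := -30 | iter k=4: | tot := -30 | iter k=5: | tot := -30 | res := 0 | iter k=2: | res := -10 | iter k=3: | res := -20 | iter k=4: | res := -30 | iter k=5: | res := -40 | iter k=6: | res := -50 | iter k=7: | res := -60 | result -60. eval_b: tmp := 14 | (((a * tmp) >= (tmp * b)) or (not (max(-5, b) < abs(tmp)))): true | b := -10 | tot := 0 | iter k=1: | tot := -30 | iter k=2: | tot := -30 | iter k=3: | tot := -30 | iter k=4: | tot := -30 | iter k=5: | tot := -30 | res := 0 | iter k=2: | res := -10 | iter k=3: | res := -20 | iter k=4: | res := -30 | iter k=5: | res := -40 | iter k=6: | res := -50 | iter k=7: | res := -60 | result -60. Both give -60.
Checked all 72 inputs in the declared domain: the outputs agree on every one.
verdict: equivalent


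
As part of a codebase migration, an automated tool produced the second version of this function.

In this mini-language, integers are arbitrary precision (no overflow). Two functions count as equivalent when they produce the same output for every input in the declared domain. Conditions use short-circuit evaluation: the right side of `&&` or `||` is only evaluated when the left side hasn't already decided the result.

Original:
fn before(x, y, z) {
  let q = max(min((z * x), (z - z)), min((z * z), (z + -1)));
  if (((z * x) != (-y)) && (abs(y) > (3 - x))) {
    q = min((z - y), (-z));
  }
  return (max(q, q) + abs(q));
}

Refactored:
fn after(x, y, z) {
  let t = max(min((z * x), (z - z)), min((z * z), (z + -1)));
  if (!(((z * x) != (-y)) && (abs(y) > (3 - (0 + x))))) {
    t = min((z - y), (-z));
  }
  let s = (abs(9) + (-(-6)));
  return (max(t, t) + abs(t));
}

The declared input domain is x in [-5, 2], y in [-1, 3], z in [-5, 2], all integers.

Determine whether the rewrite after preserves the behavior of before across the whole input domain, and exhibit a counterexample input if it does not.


These are not equivalent — on x=-5, y=-1, z=2 the outputs split (2 vs 0).
before: q=1, then (((z * x) != (-y)) && (abs(y) > (3 - x))) is false, then returns 2
after: t=1, then (!(((z * x) != (-y)) && (abs(y) > (3 - (0 + x))))) is true, then t=-2, then s=15, then returns 0
verdict: not equivalent; witness: x=-5, y=-1, z=2


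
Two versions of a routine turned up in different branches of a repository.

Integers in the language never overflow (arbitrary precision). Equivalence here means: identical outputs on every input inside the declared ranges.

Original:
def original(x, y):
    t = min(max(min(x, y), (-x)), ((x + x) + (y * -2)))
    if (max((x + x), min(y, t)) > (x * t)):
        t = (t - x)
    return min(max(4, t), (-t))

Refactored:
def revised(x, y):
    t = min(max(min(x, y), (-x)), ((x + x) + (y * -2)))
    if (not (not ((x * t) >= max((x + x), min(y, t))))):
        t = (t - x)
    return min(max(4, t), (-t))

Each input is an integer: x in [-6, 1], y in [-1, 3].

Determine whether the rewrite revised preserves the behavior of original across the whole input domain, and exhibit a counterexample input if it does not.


Run the pair on x=-5, y=-1.
original: t = -8; (max((x + x), min(y, t)) > (x * t)) -> false; return 4
revised: t = -8; (not (not ((x * t) >= max((x + x), min(y, t))))) -> true; t = -3; return 3
4 vs 3 — the two versions disagree here.
verdict: not equivalent; witness: x=-5, y=-1


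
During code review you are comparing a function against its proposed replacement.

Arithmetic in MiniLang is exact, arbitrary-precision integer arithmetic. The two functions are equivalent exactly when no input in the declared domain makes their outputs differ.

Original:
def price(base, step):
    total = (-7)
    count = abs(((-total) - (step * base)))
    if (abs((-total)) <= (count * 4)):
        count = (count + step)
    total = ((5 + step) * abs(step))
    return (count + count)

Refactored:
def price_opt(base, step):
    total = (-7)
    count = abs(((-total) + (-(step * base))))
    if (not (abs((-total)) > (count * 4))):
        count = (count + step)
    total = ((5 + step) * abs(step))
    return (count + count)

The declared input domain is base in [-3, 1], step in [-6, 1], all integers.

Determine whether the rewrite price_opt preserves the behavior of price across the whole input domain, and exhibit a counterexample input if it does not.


Behavior is preserved: although arithmetic usage differs, and boolean connective usage differs, and comparison usage differs, the outputs never diverge.
Tracing base=1, step=-6: price: total = -7; count = 13; (abs((-total)) <= (count * 4)) -> true; count = 7; total = -6; return 14 | price_opt: total = -7; count = 13; (not (abs((-total)) > (count * 4))) -> true; count = 7; total = -6; return 14 — matching result 14.
An exhaustive pass over the 40 declared inputs shows identical outputs.
verdict: equivalent


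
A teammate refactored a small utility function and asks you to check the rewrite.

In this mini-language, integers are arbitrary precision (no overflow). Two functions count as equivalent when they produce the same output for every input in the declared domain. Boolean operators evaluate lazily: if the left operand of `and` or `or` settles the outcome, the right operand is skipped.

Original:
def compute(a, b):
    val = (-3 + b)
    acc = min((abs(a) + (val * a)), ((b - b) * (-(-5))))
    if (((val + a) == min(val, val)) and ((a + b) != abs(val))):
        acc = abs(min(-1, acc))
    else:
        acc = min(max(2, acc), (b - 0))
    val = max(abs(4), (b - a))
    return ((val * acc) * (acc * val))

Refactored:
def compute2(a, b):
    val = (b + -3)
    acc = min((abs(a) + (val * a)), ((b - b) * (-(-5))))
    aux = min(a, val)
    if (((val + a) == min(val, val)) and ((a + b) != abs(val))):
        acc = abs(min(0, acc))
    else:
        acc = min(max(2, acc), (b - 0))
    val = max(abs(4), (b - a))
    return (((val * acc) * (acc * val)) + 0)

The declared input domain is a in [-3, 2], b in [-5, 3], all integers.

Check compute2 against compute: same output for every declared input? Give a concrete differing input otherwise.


At a=0, b=-5: compute gives 16, compute2 gives 0.
verdict: not equivalent; witness: a=0, b=-5


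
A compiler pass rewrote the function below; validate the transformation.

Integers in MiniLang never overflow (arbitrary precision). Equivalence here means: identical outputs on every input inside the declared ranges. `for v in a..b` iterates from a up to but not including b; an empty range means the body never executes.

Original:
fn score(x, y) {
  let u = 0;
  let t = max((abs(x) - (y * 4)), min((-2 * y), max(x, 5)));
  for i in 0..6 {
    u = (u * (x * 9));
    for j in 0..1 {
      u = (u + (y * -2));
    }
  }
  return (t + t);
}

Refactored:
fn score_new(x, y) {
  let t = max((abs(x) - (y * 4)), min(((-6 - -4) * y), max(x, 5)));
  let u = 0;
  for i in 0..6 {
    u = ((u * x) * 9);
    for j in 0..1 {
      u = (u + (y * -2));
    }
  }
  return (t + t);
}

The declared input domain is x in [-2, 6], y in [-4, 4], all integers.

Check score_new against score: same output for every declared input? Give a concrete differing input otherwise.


The two are interchangeable: constant usage differs; arithmetic usage differs, and every declared input agrees.
One worked example (x=2, y=-2) — score: u becomes 0; next t becomes 10; next at i=0:; next u becomes 0; next at j=0:; next u becomes 4; next at i=1:; next u becomes 72; next at j=0:; next u becomes 76; next at i=2:; next u becomes 1368; next at j=0:; next u becomes 1372; next at i=3:; next u becomes 24696; next at j=0:; next u becomes 24700; next at i=4:; next u becomes 444600; next at j=0:; next u becomes 444604; next at i=5:; next u becomes 8002872; next at j=0:; next u becomes 8002876; next final value 20; score_new: t becomes 10; next u becomes 0; next at i=0:; next u becomes 0; next at j=0:; next u becomes 4; next at i=1:; next u becomes 72; next at j=0:; next u becomes 76; next at i=2:; next u becomes 1368; next at j=0:; next u becomes 1372; next at i=3:; next u becomes 24696; next at j=0:; next u becomes 24700; next at i=4:; next u becomes 444600; next at j=0:; next u becomes 444604; next at i=5:; next u becomes 8002872; next at j=0:; next u becomes 8002876; next final value 20; agreement on 20.
Every one of the 81 inputs gives matching results.
verdict: equivalent


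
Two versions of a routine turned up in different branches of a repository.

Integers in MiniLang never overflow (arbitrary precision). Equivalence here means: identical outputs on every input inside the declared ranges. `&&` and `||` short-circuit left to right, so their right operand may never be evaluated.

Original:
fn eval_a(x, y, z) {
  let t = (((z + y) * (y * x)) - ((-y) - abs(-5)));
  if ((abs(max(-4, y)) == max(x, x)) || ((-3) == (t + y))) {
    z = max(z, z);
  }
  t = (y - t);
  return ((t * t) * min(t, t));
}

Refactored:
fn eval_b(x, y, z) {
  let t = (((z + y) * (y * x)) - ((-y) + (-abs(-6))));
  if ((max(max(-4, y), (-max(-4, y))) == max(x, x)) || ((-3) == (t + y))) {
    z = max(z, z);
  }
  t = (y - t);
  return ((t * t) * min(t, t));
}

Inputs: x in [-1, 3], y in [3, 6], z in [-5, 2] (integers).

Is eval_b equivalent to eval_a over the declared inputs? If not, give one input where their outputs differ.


Not equivalent: x=-1, y=3, z=-5 separates them (-1331 vs -1728).
eval_a: t=14, then ((abs(max(-4, y)) == max(x, x)) || ((-3) == (t + y))) is false, then t=-11, then returns -1331
eval_b: t=15, then ((max(max(-4, y), (-max(-4, y))) == max(x, x)) || ((-3) == (t + y))) is false, then t=-12, then returns -1728
verdict: not equivalent; witness: x=-1, y=3, z=-5


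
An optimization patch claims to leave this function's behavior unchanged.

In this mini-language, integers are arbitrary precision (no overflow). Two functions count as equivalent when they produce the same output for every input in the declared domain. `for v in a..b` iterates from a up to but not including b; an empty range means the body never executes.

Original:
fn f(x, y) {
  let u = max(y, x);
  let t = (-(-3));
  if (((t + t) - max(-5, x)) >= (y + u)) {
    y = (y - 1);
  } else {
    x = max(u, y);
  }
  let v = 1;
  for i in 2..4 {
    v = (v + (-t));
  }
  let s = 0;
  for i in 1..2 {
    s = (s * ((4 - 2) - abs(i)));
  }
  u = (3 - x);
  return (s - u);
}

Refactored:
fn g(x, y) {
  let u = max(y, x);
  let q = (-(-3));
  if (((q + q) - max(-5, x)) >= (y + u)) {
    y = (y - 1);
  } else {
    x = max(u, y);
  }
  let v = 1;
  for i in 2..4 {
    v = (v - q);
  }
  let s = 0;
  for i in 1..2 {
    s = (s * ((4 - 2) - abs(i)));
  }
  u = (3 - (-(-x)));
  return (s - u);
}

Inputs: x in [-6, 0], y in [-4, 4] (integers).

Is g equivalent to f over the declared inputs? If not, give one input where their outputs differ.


The two are interchangeable: arithmetic usage differs; and local variable names differ, and every declared input agrees.
Spot check at x=-4, y=2 — f: u = 2; t = 3; (((t + t) - max(-5, x)) >= (y + u)) -> true; y = 1; v = 1; [i=2]; v = -2; [i=3]; v = -5; s = 0; [i=1]; s = 0; u = 7; return -7. g: u = 2; q = 3; (((q + q) - max(-5, x)) >= (y + u)) -> true; y = 1; v = 1; [i=2]; v = -2; [i=3]; v = -5; s = 0; [i=1]; s = 0; u = 7; return -7. Both give -7.
An exhaustive pass over the 63 declared inputs shows identical outputs.
verdict: equivalent


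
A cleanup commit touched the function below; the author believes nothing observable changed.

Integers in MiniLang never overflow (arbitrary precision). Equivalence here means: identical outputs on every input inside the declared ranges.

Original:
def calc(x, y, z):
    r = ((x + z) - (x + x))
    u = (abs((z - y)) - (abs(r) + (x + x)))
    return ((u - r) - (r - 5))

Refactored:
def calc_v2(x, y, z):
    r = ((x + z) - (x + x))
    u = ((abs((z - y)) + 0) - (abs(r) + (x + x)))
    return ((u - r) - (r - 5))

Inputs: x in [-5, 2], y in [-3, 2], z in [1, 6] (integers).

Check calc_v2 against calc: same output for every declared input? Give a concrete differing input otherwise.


Differences: arithmetic usage differs, plus constant usage differs — yet all 288 inputs agree.
verdict: equivalent


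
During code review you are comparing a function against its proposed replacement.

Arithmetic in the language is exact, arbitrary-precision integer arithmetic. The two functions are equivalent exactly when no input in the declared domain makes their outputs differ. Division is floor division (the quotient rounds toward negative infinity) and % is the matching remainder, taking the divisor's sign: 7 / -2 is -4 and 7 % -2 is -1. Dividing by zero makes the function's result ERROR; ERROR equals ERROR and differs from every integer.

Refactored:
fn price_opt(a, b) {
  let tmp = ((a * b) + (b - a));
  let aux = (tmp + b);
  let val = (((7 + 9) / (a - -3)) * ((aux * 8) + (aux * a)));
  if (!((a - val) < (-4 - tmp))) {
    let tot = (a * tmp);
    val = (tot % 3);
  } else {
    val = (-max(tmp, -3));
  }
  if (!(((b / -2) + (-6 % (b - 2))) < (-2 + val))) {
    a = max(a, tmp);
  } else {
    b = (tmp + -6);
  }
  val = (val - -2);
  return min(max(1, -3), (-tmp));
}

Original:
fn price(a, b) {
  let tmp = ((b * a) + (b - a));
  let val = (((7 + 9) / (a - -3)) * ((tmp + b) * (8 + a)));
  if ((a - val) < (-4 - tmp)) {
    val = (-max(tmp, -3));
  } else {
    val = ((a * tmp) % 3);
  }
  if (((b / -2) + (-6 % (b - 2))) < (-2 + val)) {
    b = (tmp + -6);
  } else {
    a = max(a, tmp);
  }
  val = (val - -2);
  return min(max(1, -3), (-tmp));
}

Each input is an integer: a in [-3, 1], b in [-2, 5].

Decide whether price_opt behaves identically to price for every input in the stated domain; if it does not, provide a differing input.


Differences: boolean connective usage differs; and local variable names differ; and statement counts differ; and arithmetic usage differs — yet all 40 inputs agree.
verdict: equivalent


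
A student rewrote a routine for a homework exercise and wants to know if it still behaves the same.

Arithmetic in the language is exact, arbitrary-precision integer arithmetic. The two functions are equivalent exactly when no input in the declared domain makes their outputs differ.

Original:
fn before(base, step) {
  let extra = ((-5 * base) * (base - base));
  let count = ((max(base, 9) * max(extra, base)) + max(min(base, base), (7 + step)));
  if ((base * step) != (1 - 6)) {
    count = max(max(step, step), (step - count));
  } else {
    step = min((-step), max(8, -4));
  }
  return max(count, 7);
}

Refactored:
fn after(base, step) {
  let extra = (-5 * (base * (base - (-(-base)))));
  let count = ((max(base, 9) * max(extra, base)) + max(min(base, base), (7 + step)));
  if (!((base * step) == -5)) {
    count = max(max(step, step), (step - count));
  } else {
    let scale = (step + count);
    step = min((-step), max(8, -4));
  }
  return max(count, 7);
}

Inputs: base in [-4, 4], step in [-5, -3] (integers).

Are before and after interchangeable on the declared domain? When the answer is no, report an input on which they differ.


Behavior is preserved: although statement counts differ; and comparison usage differs; and boolean connective usage differs; and constant usage differs; and arithmetic usage differs; and local variable names differ, the outputs never diverge.
Spot check at base=-4, step=-5 — before: extra = 0; count = 2; ((base * step) != (1 - 6)) -> true; count = -5; return 7. after: extra = 0; count = 2; (!((base * step) == -5)) -> true; count = -5; return 7. Both give 7.
Sweeping the whole domain (27 inputs) finds no disagreement.
verdict: equivalent


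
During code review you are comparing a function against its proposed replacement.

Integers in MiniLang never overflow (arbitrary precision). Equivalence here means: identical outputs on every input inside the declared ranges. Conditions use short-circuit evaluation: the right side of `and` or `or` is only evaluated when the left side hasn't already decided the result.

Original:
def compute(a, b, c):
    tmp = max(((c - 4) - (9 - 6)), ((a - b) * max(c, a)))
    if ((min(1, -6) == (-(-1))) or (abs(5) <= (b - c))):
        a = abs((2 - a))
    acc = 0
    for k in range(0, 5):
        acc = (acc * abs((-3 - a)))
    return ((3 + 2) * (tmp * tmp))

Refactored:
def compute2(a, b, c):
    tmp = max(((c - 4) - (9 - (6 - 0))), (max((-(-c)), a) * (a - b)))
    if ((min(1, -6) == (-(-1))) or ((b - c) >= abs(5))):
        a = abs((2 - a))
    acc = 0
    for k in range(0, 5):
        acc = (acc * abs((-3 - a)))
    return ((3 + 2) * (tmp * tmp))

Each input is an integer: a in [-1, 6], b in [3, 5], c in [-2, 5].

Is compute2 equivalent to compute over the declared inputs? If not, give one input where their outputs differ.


Changes here: constant usage differs; and arithmetic usage differs; and comparison usage differs; the full 192-point sweep finds no disagreement.
verdict: equivalent


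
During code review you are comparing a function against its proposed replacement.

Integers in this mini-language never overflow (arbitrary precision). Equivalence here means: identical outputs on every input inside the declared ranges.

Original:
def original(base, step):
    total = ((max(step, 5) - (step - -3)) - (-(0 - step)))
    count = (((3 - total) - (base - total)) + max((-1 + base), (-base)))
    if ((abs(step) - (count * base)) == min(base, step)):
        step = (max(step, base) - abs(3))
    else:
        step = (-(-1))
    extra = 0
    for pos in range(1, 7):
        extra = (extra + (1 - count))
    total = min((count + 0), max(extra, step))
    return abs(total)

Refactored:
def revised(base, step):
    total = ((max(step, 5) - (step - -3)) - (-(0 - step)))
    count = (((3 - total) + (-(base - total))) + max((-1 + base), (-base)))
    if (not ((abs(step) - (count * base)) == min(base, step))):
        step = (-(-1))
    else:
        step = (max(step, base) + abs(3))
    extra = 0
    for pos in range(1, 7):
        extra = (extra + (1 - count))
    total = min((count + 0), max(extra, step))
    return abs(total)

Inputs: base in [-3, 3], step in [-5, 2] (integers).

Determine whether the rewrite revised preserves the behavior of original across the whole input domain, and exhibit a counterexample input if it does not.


Evaluate both at base=2, step=-2.
original: total=6, then count=2, then ((abs(step) - (count * base)) == min(base, step)) is true, then step=-1, then extra=0, then (pos=1), then extra=-1, then (pos=2), then extra=-2, then (pos=3), then extra=-3, then (pos=4), then extra=-4, then (pos=5), then extra=-5, then (pos=6), then extra=-6, then total=-1, then returns 1
revised: total=6, then count=2, then (not ((abs(step) - (count * base)) == min(base, step))) is false, then step=5, then extra=0, then (pos=1), then extra=-1, then (pos=2), then extra=-2, then (pos=3), then extra=-3, then (pos=4), then extra=-4, then (pos=5), then extra=-5, then (pos=6), then extra=-6, then total=2, then returns 2
1 != 2, so the rewrite changes behavior.
verdict: not equivalent; witness: base=2, step=-2


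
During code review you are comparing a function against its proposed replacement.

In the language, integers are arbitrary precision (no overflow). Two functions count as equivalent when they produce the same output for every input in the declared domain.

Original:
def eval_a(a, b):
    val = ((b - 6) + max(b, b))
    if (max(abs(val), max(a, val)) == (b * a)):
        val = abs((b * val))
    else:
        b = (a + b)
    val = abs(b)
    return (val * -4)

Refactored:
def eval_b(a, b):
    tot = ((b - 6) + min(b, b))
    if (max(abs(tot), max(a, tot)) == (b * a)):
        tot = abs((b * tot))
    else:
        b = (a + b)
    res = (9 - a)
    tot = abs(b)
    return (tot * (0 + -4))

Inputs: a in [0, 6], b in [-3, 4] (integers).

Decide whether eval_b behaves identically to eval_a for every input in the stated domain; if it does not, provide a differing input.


The edit looks behavioral (`max(b, b)` became `min(b, b)`), but over these ranges it never changes the outcome.
Spot check at a=4, b=4 — eval_a: val := 2 | (max(abs(val), max(a, val)) == (b * a)): false | b := 8 | val := 8 | result -32. eval_b: tot := 2 | (max(abs(tot), max(a, tot)) == (b * a)): false | b := 8 | res := 5 | tot := 8 | result -32. Both give -32.
Every one of the 56 inputs gives matching results.
verdict: equivalent


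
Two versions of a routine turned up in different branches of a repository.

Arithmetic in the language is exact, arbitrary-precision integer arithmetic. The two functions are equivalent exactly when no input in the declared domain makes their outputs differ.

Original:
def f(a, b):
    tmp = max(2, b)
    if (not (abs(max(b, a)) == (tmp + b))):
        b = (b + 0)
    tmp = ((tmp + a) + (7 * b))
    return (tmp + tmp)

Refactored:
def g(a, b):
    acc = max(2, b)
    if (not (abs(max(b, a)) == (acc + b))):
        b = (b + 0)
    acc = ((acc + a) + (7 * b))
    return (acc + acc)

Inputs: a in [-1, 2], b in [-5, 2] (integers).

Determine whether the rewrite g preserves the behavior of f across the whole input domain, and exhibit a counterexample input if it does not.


This is a faithful refactor — local variable names differ, but the computed results match everywhere.
Spot check at a=0, b=-2 — f: tmp := 2 | (not (abs(max(b, a)) == (tmp + b))): false | tmp := -12 | result -24. g: acc := 2 | (not (abs(max(b, a)) == (acc + b))): false | acc := -12 | result -24. Both give -24.
Checked all 32 inputs in the declared domain: the outputs agree on every one.
verdict: equivalent


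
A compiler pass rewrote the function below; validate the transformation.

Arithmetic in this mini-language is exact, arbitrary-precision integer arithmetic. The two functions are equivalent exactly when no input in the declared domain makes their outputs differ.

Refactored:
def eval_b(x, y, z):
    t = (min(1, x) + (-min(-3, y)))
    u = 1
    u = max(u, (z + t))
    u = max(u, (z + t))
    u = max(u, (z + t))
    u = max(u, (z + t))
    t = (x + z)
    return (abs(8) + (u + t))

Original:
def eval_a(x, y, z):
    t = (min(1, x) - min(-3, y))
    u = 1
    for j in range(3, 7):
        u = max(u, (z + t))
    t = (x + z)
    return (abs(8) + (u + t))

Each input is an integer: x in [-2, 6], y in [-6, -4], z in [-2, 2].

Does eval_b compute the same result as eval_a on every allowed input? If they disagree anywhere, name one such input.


The two versions differ — the changes include statement counts differ, plus local variable names differ, plus min/max/abs usage differs, plus loop structure differs, plus arithmetic usage differs.
Spot check at x=3, y=-5, z=1 — eval_a: t=6, then u=1, then (j=3), then u=7, then (j=4), then u=7, then (j=5), then u=7, then (j=6), then u=7, then t=4, then returns 19. eval_b: t=6, then u=1, then u=7, then u=7, then u=7, then u=7, then t=4, then returns 19. Both give 19.
Every one of the 135 inputs gives matching results.
verdict: equivalent


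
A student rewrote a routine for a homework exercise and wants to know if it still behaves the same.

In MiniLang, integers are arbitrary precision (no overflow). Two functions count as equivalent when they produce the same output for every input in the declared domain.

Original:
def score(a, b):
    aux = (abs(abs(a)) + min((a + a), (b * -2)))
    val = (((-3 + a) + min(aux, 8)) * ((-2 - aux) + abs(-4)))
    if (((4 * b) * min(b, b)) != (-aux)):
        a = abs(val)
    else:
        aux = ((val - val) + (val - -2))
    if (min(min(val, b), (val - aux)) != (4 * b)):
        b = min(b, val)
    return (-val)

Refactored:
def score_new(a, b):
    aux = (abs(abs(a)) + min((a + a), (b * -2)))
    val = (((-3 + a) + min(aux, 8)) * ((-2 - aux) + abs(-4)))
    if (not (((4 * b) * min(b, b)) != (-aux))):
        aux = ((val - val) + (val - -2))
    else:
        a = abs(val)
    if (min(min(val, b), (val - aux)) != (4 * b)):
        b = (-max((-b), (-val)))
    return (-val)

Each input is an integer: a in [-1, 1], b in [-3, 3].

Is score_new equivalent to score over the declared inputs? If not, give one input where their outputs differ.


Although boolean connective usage differs, min/max/abs usage differs, 21/21 inputs agree.
verdict: equivalent


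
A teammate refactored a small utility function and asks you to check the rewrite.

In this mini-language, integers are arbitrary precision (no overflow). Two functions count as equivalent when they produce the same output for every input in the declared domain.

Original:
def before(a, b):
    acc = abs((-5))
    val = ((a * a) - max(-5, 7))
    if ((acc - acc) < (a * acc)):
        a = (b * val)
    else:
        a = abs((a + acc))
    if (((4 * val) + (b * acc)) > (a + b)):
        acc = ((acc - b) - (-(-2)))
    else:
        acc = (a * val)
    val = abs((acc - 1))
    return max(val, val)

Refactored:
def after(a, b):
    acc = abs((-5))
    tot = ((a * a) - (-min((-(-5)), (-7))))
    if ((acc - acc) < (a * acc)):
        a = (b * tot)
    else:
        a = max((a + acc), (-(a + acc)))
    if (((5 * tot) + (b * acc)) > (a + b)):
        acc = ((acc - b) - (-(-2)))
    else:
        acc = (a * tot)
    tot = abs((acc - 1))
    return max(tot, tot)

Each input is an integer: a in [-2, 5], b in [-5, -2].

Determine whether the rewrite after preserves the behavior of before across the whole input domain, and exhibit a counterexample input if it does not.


a=3, b=-4 yields 17 from before but 6 from after.
verdict: not equivalent; witness: a=3, b=-4


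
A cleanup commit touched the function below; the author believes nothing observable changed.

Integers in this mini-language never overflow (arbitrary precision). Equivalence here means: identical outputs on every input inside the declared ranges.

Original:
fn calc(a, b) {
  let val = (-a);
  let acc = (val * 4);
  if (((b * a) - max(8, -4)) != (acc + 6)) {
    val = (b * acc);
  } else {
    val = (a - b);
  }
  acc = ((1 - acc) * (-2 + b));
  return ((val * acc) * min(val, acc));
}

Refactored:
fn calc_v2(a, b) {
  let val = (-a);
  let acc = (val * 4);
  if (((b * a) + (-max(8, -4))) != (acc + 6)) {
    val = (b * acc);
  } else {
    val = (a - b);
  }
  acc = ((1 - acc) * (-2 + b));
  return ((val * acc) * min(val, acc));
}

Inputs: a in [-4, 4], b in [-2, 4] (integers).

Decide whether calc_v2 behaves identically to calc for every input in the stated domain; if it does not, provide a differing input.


Reading the diff, among the changes: arithmetic usage differs.
As a probe, take a=3, b=0: calc runs val=-3, then acc=-12, then (((b * a) - max(8, -4)) != (acc + 6)) is true, then val=0, then acc=-26, then returns 0; calc_v2 runs val=-3, then acc=-12, then (((b * a) + (-max(8, -4))) != (acc + 6)) is true, then val=0, then acc=-26, then returns 0; both end at 0.
Checked all 63 inputs in the declared domain: the outputs agree on every one.
verdict: equivalent


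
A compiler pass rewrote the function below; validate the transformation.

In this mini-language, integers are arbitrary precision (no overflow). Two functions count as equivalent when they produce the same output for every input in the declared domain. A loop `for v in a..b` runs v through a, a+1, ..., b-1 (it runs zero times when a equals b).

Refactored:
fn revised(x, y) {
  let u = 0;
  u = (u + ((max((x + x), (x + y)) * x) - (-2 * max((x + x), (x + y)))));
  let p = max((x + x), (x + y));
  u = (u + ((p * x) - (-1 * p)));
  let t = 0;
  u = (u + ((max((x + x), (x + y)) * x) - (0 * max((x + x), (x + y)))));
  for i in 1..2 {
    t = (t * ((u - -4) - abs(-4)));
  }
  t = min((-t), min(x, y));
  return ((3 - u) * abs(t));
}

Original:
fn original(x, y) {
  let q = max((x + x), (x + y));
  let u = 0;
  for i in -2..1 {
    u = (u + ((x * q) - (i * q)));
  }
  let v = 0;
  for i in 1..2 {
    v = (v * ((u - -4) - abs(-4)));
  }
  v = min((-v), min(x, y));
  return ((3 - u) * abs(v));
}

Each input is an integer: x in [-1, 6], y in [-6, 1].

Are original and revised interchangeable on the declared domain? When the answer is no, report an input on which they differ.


The two are interchangeable: arithmetic usage differs, local variable names differ, loop structure differs, min/max/abs usage differs, statement counts differ, constant usage differs, and every declared input agrees.
One worked example (x=4, y=-2) — original: q becomes 8; next u becomes 0; next at i=-2:; next u becomes 48; next at i=-1:; next u becomes 88; next at i=0:; next u becomes 120; next v becomes 0; next at i=1:; next v becomes 0; next v becomes -2; next final value -234; revised: u becomes 0; next u becomes 48; next p becomes 8; next u becomes 88; next t becomes 0; next u becomes 120; next at i=1:; next t becomes 0; next t becomes -2; next final value -234; agreement on -234.
Across all 64 domain points the two functions coincide.
verdict: equivalent


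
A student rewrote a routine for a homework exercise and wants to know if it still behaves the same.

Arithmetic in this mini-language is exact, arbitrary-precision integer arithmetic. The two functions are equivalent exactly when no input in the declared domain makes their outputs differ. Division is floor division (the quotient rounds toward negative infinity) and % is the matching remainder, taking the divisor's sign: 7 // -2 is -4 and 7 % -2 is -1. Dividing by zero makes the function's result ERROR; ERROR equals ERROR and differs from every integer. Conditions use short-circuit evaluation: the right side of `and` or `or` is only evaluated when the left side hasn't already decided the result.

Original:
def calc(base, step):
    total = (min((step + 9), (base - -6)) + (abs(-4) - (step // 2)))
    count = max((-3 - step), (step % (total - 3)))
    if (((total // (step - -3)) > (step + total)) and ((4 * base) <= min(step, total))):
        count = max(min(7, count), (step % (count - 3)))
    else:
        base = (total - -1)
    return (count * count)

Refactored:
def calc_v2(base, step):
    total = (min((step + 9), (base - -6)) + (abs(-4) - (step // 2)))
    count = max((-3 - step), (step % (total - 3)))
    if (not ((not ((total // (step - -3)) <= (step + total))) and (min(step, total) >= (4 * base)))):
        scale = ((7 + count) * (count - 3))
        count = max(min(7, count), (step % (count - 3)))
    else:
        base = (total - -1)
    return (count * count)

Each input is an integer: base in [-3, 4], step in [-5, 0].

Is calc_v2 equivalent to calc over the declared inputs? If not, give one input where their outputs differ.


Run the pair on base=-3, step=-2.
calc: total = 8; count = 3; (((total // (step - -3)) > (step + total)) and ((4 * base) <= min(step, total))) -> true; division by zero -> ERROR
calc_v2: total = 8; count = 3; (not ((not ((total // (step - -3)) <= (step + total))) and (min(step, total) >= (4 * base)))) -> false; base = 9; return 9
ERROR != 9, so the rewrite changes behavior.
verdict: not equivalent; witness: base=-3, step=-2


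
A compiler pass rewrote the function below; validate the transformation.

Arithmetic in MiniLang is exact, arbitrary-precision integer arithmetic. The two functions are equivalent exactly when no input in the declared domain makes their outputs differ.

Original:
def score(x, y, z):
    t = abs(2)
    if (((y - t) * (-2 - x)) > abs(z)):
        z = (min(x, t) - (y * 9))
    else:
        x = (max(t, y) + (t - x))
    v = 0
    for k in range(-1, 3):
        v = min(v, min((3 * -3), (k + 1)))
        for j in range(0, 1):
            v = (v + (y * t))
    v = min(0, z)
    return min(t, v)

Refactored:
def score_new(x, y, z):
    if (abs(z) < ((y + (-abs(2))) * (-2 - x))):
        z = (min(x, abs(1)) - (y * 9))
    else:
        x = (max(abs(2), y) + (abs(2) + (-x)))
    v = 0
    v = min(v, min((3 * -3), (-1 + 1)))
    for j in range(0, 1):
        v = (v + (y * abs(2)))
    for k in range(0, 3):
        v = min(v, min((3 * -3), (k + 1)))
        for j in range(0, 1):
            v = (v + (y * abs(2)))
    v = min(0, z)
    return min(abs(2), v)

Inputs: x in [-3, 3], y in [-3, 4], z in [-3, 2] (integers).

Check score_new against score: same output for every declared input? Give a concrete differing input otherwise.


Take x=2, y=1, z=-3.
score: t = 2; (((y - t) * (-2 - x)) > abs(z)) -> true; z = -7; v = 0; [k=-1]; v = -9; [j=0]; v = -7; [k=0]; v = -9; [j=0]; v = -7; [k=1]; v = -9; [j=0]; v = -7; [k=2]; v = -9; [j=0]; v = -7; v = -7; return -7
score_new: (abs(z) < ((y + (-abs(2))) * (-2 - x))) -> true; z = -8; v = 0; v = -9; [j=0]; v = -7; [k=0]; v = -9; [j=0]; v = -7; [k=1]; v = -9; [j=0]; v = -7; [k=2]; v = -9; [j=0]; v = -7; v = -8; return -8
-7 vs -8 — the two versions disagree here.
verdict: not equivalent; witness: x=2, y=1, z=-3


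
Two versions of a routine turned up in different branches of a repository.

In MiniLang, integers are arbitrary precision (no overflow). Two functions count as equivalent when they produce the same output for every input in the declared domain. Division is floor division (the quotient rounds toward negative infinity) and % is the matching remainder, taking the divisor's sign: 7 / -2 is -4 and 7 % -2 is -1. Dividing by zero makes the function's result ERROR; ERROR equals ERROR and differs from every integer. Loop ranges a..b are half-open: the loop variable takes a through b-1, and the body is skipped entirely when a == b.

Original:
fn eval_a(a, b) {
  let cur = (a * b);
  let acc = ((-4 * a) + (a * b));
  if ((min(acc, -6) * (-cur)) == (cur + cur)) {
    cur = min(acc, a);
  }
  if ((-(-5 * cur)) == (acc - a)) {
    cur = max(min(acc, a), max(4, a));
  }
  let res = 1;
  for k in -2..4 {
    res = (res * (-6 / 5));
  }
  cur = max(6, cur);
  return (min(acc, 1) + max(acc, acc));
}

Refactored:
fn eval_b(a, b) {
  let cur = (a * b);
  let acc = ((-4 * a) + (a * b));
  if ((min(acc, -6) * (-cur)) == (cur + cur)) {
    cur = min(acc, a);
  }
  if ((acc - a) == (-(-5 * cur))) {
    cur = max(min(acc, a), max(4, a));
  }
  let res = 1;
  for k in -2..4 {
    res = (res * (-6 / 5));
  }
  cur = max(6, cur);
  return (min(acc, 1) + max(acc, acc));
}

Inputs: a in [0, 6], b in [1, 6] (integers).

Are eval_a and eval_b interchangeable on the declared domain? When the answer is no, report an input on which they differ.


The two versions differ — the changes include same computation, different form.
Spot check at a=2, b=3 — eval_a: cur=6, then acc=-2, then ((min(acc, -6) * (-cur)) == (cur + cur)) is false, then ((-(-5 * cur)) == (acc - a)) is false, then res=1, then (k=-2), then res=-2, then (k=-1), then res=4, then (k=0), then res=-8, then (k=1), then res=16, then (k=2), then res=-32, then (k=3), then res=64, then cur=6, then returns -4. eval_b: cur=6, then acc=-2, then ((min(acc, -6) * (-cur)) == (cur + cur)) is false, then ((acc - a) == (-(-5 * cur))) is false, then res=1, then (k=-2), then res=-2, then (k=-1), then res=4, then (k=0), then res=-8, then (k=1), then res=16, then (k=2), then res=-32, then (k=3), then res=64, then cur=6, then returns -4. Both give -4.
Every one of the 42 inputs gives matching results.
verdict: equivalent
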